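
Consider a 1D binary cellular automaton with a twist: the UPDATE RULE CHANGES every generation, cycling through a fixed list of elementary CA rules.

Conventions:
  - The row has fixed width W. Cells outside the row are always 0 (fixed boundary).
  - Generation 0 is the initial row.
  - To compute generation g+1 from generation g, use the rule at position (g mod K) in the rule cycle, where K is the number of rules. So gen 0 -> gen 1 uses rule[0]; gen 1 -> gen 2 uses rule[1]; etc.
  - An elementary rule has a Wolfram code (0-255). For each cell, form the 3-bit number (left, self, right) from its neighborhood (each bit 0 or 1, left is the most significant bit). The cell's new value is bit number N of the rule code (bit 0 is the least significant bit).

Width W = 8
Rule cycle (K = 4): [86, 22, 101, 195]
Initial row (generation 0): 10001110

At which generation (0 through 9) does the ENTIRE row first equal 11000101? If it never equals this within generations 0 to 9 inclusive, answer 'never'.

Answer: 3

Derivation:
Gen 0: 10001110
Gen 1 (rule 86): 11010011
Gen 2 (rule 22): 00011100
Gen 3 (rule 101): 11000101
Gen 4 (rule 195): 01011000
Gen 5 (rule 86): 11001100
Gen 6 (rule 22): 00110010
Gen 7 (rule 101): 10010010
Gen 8 (rule 195): 00100100
Gen 9 (rule 86): 01111110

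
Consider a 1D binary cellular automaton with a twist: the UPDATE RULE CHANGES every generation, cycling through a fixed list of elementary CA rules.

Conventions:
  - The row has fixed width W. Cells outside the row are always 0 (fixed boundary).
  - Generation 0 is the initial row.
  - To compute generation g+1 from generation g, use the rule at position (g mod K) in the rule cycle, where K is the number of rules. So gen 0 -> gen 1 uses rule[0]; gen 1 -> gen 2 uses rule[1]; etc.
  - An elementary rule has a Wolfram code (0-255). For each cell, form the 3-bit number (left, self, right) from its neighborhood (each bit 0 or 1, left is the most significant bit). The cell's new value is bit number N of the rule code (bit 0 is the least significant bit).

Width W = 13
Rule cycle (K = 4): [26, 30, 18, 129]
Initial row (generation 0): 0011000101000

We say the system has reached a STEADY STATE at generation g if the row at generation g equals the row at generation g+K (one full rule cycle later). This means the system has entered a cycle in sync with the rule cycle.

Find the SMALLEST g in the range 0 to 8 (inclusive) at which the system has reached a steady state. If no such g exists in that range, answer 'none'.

Answer: none

Derivation:
Gen 0: 0011000101000
Gen 1 (rule 26): 0110101000100
Gen 2 (rule 30): 1100101101110
Gen 3 (rule 18): 0011000000001
Gen 4 (rule 129): 1000011111100
Gen 5 (rule 26): 0100110000010
Gen 6 (rule 30): 1111101000111
Gen 7 (rule 18): 0000000101000
Gen 8 (rule 129): 1111110000011
Gen 9 (rule 26): 1000001000110
Gen 10 (rule 30): 1100011101101
Gen 11 (rule 18): 0010100000000
Gen 12 (rule 129): 1000001111111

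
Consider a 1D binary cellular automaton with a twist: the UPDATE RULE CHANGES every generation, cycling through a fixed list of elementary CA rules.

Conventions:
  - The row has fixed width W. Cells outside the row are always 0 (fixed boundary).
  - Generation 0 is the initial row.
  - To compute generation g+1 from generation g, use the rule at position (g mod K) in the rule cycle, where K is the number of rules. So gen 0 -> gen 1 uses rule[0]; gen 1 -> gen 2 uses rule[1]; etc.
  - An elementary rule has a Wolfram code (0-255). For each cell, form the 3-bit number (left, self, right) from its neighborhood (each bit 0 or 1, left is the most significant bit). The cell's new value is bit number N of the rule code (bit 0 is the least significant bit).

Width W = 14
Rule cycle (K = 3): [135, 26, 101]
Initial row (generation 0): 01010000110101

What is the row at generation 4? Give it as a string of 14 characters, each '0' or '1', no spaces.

Answer: 10000101010000

Derivation:
Gen 0: 01010000110101
Gen 1 (rule 135): 11010111000101
Gen 2 (rule 26): 10000100101000
Gen 3 (rule 101): 10110100111011
Gen 4 (rule 135): 10000101010000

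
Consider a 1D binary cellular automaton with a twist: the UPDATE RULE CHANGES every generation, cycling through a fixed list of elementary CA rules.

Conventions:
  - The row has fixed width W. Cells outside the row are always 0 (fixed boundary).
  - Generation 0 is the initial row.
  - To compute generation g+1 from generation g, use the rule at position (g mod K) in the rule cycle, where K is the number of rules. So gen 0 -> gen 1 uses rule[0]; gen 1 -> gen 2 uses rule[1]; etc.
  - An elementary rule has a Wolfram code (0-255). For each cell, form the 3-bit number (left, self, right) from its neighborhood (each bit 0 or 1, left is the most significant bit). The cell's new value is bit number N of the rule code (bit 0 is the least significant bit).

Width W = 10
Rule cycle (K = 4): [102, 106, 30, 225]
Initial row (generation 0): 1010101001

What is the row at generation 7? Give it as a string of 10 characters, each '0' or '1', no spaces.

Answer: 1111000101

Derivation:
Gen 0: 1010101001
Gen 1 (rule 102): 1111111011
Gen 2 (rule 106): 1000001111
Gen 3 (rule 30): 1100011000
Gen 4 (rule 225): 0101001011
Gen 5 (rule 102): 1111011101
Gen 6 (rule 106): 1001110110
Gen 7 (rule 30): 1111000101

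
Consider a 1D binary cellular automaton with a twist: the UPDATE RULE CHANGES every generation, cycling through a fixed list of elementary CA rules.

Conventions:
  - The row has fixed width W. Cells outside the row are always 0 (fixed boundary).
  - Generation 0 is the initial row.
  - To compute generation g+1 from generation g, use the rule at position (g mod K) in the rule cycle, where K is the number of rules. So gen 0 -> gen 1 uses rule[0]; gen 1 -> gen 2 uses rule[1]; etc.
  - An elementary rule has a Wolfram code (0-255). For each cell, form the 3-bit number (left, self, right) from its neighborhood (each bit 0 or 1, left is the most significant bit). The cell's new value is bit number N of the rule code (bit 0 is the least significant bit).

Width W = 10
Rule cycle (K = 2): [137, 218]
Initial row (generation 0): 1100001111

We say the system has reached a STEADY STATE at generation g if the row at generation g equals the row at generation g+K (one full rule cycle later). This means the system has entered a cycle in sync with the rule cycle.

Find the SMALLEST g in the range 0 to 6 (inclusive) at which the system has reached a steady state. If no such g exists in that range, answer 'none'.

Gen 0: 1100001111
Gen 1 (rule 137): 1001101110
Gen 2 (rule 218): 0111101111
Gen 3 (rule 137): 0111001110
Gen 4 (rule 218): 1111111111
Gen 5 (rule 137): 1111111110
Gen 6 (rule 218): 1111111111
Gen 7 (rule 137): 1111111110
Gen 8 (rule 218): 1111111111

Answer: 4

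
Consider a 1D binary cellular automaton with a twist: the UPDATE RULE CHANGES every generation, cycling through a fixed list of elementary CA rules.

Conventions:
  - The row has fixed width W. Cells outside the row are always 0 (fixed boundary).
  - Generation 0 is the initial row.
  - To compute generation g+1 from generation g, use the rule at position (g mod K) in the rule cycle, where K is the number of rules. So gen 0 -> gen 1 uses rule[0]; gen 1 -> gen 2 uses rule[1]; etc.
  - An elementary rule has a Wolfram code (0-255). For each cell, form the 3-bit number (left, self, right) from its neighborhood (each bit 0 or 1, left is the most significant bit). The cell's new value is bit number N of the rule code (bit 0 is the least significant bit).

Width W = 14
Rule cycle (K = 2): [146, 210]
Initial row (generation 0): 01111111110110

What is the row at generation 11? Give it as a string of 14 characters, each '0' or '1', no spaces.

Answer: 00101000001001

Derivation:
Gen 0: 01111111110110
Gen 1 (rule 146): 10111111100001
Gen 2 (rule 210): 00011111110010
Gen 3 (rule 146): 00101111101101
Gen 4 (rule 210): 01000111100100
Gen 5 (rule 146): 10101011011010
Gen 6 (rule 210): 00000001001001
Gen 7 (rule 146): 00000010110110
Gen 8 (rule 210): 00000100010011
Gen 9 (rule 146): 00001010101100
Gen 10 (rule 210): 00010000000110
Gen 11 (rule 146): 00101000001001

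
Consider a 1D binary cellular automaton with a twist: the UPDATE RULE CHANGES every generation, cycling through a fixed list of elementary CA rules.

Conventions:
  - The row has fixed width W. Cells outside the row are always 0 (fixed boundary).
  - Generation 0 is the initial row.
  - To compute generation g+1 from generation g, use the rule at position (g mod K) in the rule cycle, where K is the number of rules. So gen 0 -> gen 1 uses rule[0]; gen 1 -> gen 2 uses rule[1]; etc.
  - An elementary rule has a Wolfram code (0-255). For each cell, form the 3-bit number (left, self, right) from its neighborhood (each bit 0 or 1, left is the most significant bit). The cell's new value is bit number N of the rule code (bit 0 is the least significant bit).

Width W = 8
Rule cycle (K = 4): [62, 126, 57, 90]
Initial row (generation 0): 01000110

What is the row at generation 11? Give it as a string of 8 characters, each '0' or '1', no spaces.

Answer: 10001111

Derivation:
Gen 0: 01000110
Gen 1 (rule 62): 11101101
Gen 2 (rule 126): 10111111
Gen 3 (rule 57): 01100000
Gen 4 (rule 90): 11110000
Gen 5 (rule 62): 10001000
Gen 6 (rule 126): 11011100
Gen 7 (rule 57): 10110011
Gen 8 (rule 90): 00111111
Gen 9 (rule 62): 01100000
Gen 10 (rule 126): 11110000
Gen 11 (rule 57): 10001111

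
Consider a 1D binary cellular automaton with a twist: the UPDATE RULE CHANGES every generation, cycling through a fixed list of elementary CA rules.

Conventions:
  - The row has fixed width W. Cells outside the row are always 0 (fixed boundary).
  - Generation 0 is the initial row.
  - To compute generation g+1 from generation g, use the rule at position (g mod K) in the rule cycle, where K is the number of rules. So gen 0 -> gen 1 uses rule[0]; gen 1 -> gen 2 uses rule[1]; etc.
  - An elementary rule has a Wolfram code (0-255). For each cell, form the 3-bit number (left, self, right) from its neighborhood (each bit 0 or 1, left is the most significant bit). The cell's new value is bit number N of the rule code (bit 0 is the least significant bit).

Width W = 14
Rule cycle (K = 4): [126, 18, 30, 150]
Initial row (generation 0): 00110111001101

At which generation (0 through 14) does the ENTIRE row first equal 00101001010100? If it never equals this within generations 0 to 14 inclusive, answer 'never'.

Answer: never

Derivation:
Gen 0: 00110111001101
Gen 1 (rule 126): 01111101111111
Gen 2 (rule 18): 10000000000000
Gen 3 (rule 30): 11000000000000
Gen 4 (rule 150): 00100000000000
Gen 5 (rule 126): 01110000000000
Gen 6 (rule 18): 10001000000000
Gen 7 (rule 30): 11011100000000
Gen 8 (rule 150): 00001010000000
Gen 9 (rule 126): 00011111000000
Gen 10 (rule 18): 00100000100000
Gen 11 (rule 30): 01110001110000
Gen 12 (rule 150): 10101010101000
Gen 13 (rule 126): 11111111111100
Gen 14 (rule 18): 00000000000010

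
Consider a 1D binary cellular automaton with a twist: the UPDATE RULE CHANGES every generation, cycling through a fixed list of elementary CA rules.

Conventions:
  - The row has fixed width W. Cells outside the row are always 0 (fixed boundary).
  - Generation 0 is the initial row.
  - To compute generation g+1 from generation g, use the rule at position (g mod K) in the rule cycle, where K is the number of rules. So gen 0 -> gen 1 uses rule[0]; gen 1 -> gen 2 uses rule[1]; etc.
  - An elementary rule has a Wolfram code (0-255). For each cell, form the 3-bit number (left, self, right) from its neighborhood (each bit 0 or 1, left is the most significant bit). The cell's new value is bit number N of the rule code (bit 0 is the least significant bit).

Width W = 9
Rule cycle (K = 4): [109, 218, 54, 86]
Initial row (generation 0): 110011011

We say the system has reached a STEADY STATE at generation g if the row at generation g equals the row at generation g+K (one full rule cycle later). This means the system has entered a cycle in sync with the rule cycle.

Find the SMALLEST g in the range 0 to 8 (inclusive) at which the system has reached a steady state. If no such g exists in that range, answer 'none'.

Gen 0: 110011011
Gen 1 (rule 109): 110011111
Gen 2 (rule 218): 111111111
Gen 3 (rule 54): 000000000
Gen 4 (rule 86): 000000000
Gen 5 (rule 109): 111111111
Gen 6 (rule 218): 111111111
Gen 7 (rule 54): 000000000
Gen 8 (rule 86): 000000000
Gen 9 (rule 109): 111111111
Gen 10 (rule 218): 111111111
Gen 11 (rule 54): 000000000
Gen 12 (rule 86): 000000000

Answer: 2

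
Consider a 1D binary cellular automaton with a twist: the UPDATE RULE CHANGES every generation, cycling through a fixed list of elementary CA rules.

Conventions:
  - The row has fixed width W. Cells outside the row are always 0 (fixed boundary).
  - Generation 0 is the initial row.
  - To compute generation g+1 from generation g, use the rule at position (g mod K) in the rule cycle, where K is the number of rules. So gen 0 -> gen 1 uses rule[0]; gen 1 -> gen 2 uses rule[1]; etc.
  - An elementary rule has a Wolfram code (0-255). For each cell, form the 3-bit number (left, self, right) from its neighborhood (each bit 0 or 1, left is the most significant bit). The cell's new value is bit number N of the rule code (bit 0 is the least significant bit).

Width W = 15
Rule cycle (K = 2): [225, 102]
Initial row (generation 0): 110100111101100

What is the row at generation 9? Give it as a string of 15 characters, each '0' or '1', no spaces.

Answer: 011100001111111

Derivation:
Gen 0: 110100111101100
Gen 1 (rule 225): 011000011110101
Gen 2 (rule 102): 101000100011111
Gen 3 (rule 225): 010010001001111
Gen 4 (rule 102): 110110011010001
Gen 5 (rule 225): 011010001100100
Gen 6 (rule 102): 101110010101100
Gen 7 (rule 225): 010110001010101
Gen 8 (rule 102): 111010011111111
Gen 9 (rule 225): 011100001111111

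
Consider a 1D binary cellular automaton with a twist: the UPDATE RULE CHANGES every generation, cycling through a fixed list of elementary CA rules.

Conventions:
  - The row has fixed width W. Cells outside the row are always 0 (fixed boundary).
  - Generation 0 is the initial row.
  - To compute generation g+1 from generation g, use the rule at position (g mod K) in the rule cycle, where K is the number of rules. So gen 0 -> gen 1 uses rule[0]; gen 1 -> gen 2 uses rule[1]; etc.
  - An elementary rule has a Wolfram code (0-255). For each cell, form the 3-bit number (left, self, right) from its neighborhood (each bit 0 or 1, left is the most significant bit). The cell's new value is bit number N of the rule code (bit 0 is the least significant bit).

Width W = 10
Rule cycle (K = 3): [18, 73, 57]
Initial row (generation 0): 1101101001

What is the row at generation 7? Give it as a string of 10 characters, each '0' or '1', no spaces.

Answer: 0011000010

Derivation:
Gen 0: 1101101001
Gen 1 (rule 18): 0000000110
Gen 2 (rule 73): 1111110110
Gen 3 (rule 57): 1000001101
Gen 4 (rule 18): 0100010000
Gen 5 (rule 73): 0001000111
Gen 6 (rule 57): 1100110100
Gen 7 (rule 18): 0011000010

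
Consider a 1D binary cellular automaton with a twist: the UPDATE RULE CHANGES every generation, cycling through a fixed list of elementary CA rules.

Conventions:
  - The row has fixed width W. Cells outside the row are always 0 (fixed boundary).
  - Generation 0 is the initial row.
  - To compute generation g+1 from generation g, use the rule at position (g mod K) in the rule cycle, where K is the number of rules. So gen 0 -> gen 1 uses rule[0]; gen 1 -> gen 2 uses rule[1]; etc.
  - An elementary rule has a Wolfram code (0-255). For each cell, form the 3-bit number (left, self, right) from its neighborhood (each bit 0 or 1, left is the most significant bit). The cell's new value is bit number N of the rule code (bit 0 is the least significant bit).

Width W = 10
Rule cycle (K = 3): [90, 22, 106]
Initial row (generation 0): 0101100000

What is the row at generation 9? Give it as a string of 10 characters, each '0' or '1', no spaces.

Gen 0: 0101100000
Gen 1 (rule 90): 1001110000
Gen 2 (rule 22): 1110001000
Gen 3 (rule 106): 1010010000
Gen 4 (rule 90): 0001101000
Gen 5 (rule 22): 0010001100
Gen 6 (rule 106): 0100011100
Gen 7 (rule 90): 1010110110
Gen 8 (rule 22): 1010000001
Gen 9 (rule 106): 0100000010

Answer: 0100000010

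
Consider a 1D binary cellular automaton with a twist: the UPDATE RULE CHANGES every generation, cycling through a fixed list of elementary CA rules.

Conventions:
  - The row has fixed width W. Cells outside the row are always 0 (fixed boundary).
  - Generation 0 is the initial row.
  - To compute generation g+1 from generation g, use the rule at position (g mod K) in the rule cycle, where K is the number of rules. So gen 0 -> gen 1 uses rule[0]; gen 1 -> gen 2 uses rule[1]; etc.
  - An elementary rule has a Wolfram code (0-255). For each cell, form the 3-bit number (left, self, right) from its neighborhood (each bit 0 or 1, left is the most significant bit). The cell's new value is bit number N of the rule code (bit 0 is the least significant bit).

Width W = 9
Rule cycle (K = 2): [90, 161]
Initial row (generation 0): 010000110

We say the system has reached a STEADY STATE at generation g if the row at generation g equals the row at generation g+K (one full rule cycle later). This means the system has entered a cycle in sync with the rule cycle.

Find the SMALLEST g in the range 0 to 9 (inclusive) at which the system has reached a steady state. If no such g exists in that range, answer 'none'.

Answer: 0

Derivation:
Gen 0: 010000110
Gen 1 (rule 90): 101001111
Gen 2 (rule 161): 010000110
Gen 3 (rule 90): 101001111
Gen 4 (rule 161): 010000110
Gen 5 (rule 90): 101001111
Gen 6 (rule 161): 010000110
Gen 7 (rule 90): 101001111
Gen 8 (rule 161): 010000110
Gen 9 (rule 90): 101001111
Gen 10 (rule 161): 010000110
Gen 11 (rule 90): 101001111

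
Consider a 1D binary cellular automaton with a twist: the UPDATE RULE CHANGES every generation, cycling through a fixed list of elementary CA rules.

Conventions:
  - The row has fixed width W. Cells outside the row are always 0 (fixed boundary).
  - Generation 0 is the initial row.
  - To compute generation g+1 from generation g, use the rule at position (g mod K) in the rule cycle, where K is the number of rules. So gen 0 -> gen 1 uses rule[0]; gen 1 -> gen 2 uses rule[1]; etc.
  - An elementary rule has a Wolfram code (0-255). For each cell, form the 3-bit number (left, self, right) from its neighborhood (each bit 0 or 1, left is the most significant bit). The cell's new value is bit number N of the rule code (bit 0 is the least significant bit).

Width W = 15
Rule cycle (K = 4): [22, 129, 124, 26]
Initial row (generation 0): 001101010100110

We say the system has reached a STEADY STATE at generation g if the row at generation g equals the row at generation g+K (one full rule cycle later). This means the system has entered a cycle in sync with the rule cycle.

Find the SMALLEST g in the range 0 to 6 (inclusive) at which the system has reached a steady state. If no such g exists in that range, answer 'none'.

Answer: 2

Derivation:
Gen 0: 001101010100110
Gen 1 (rule 22): 010001010111001
Gen 2 (rule 129): 000100000010000
Gen 3 (rule 124): 000110000011000
Gen 4 (rule 26): 001101000110100
Gen 5 (rule 22): 010001101000110
Gen 6 (rule 129): 000100000010000
Gen 7 (rule 124): 000110000011000
Gen 8 (rule 26): 001101000110100
Gen 9 (rule 22): 010001101000110
Gen 10 (rule 129): 000100000010000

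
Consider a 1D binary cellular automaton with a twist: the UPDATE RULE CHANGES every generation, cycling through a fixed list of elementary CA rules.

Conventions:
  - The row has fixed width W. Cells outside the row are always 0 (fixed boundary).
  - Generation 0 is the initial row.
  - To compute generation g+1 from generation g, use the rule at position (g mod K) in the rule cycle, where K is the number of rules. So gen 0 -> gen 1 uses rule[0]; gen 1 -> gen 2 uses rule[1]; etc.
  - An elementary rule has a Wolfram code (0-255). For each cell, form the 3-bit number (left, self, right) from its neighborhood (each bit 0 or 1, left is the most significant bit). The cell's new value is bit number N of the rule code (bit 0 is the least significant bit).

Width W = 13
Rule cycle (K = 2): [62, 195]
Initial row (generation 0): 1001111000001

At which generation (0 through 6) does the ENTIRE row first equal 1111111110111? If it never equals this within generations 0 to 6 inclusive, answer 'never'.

Answer: 5

Derivation:
Gen 0: 1001111000001
Gen 1 (rule 62): 1111000100011
Gen 2 (rule 195): 0111011001101
Gen 3 (rule 62): 1100110111011
Gen 4 (rule 195): 0101010011001
Gen 5 (rule 62): 1111111110111
Gen 6 (rule 195): 0111111110011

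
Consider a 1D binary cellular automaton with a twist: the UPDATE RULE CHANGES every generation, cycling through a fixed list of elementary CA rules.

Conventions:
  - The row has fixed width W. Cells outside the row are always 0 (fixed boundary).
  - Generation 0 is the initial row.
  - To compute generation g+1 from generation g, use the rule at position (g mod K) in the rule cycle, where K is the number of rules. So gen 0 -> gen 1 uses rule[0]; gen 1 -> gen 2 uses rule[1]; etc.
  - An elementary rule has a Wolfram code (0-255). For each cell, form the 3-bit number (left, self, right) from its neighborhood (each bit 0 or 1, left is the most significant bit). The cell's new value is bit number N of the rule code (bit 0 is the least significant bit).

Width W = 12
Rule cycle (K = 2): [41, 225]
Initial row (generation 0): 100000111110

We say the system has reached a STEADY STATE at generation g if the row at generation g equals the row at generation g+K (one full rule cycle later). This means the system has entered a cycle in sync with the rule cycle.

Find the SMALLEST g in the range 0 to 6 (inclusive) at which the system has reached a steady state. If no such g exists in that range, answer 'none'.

Answer: none

Derivation:
Gen 0: 100000111110
Gen 1 (rule 41): 001110100000
Gen 2 (rule 225): 100111001111
Gen 3 (rule 41): 000100001000
Gen 4 (rule 225): 110001100011
Gen 5 (rule 41): 100101001010
Gen 6 (rule 225): 000010000100
Gen 7 (rule 41): 111000110001
Gen 8 (rule 225): 011010010100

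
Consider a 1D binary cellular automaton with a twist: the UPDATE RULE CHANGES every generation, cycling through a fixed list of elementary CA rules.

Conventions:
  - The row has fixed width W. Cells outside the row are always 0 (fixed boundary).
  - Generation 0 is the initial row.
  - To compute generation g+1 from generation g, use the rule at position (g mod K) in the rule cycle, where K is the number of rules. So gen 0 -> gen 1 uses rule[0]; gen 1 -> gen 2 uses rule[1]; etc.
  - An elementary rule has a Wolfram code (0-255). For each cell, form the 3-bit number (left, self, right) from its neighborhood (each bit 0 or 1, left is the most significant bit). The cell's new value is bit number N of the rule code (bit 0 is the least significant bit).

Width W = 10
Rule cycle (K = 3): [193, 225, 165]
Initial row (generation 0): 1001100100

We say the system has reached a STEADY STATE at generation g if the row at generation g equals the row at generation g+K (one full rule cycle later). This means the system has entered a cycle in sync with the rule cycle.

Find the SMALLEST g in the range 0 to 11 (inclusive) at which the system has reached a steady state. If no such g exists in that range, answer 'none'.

Answer: 8

Derivation:
Gen 0: 1001100100
Gen 1 (rule 193): 0000100001
Gen 2 (rule 225): 1110001100
Gen 3 (rule 165): 0100100001
Gen 4 (rule 193): 0000001100
Gen 5 (rule 225): 1111100101
Gen 6 (rule 165): 0111000111
Gen 7 (rule 193): 0011010011
Gen 8 (rule 225): 1001100001
Gen 9 (rule 165): 1000001101
Gen 10 (rule 193): 0011100100
Gen 11 (rule 225): 1001100001
Gen 12 (rule 165): 1000001101
Gen 13 (rule 193): 0011100100
Gen 14 (rule 225): 1001100001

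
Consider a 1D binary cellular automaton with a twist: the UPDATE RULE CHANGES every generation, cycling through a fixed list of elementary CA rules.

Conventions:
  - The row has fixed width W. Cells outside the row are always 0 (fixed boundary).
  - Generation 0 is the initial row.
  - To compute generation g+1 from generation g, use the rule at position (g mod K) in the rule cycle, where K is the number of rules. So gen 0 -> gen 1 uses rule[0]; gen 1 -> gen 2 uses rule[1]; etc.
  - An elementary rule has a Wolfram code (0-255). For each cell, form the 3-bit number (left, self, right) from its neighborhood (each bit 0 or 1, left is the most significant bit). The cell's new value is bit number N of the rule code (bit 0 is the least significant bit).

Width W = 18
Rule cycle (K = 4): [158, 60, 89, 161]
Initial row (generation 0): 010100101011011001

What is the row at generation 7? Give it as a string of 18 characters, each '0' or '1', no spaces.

Gen 0: 010100101011011001
Gen 1 (rule 158): 110111101010010111
Gen 2 (rule 60): 101100011111011100
Gen 3 (rule 89): 001111010001010111
Gen 4 (rule 161): 100110100100101010
Gen 5 (rule 158): 111100111111101011
Gen 6 (rule 60): 100010100000011110
Gen 7 (rule 89): 011000011111010011

Answer: 011000011111010011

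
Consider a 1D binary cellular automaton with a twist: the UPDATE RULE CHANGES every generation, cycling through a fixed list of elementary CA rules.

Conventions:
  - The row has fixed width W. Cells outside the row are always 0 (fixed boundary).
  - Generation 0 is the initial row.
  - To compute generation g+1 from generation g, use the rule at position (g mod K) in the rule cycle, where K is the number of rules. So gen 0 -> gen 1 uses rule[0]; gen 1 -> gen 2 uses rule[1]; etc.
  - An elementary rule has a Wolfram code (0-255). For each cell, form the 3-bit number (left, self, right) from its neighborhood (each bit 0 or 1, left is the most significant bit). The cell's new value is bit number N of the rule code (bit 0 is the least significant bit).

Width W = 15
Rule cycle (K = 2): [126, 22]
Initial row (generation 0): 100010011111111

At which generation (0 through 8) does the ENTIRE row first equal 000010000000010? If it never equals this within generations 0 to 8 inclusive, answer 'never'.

Answer: 6

Derivation:
Gen 0: 100010011111111
Gen 1 (rule 126): 110111110000001
Gen 2 (rule 22): 000000001000011
Gen 3 (rule 126): 000000011100111
Gen 4 (rule 22): 000000100011000
Gen 5 (rule 126): 000001110111100
Gen 6 (rule 22): 000010000000010
Gen 7 (rule 126): 000111000000111
Gen 8 (rule 22): 001000100001000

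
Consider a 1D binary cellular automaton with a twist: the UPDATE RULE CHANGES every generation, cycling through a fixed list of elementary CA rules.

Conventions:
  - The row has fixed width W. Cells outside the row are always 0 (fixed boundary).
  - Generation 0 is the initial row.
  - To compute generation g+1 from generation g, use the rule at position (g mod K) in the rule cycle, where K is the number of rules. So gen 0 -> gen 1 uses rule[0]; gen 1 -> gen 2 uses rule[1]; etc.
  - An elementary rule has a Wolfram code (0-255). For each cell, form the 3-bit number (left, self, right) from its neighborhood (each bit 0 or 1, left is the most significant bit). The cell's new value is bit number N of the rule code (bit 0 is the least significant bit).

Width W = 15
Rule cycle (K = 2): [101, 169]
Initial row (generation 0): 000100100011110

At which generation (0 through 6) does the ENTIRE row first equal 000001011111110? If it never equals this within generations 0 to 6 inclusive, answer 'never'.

Gen 0: 000100100011110
Gen 1 (rule 101): 110100101000010
Gen 2 (rule 169): 101000010011000
Gen 3 (rule 101): 111011010001011
Gen 4 (rule 169): 110110100100110
Gen 5 (rule 101): 011011100100010
Gen 6 (rule 169): 010111000001000

Answer: never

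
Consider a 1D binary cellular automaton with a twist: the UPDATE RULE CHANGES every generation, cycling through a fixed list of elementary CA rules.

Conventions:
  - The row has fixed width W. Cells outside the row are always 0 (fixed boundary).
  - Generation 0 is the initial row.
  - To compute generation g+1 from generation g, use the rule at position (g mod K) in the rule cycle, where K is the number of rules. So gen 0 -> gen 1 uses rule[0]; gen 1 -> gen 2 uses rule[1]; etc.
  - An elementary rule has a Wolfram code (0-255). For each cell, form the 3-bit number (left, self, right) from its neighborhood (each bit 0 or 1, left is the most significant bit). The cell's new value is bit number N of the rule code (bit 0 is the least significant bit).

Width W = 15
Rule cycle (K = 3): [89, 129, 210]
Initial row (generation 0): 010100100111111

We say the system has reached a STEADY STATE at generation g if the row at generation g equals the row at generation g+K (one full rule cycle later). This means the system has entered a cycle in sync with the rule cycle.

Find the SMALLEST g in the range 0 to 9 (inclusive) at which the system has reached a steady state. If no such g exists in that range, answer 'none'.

Gen 0: 010100100111111
Gen 1 (rule 89): 000010010100001
Gen 2 (rule 129): 111000000001100
Gen 3 (rule 210): 011100000010110
Gen 4 (rule 89): 010111111000111
Gen 5 (rule 129): 000011110010010
Gen 6 (rule 210): 000101111101101
Gen 7 (rule 89): 110001000101100
Gen 8 (rule 129): 000100010000001
Gen 9 (rule 210): 001010101000010
Gen 10 (rule 89): 100000000111001
Gen 11 (rule 129): 001111110010000
Gen 12 (rule 210): 010111111101000

Answer: none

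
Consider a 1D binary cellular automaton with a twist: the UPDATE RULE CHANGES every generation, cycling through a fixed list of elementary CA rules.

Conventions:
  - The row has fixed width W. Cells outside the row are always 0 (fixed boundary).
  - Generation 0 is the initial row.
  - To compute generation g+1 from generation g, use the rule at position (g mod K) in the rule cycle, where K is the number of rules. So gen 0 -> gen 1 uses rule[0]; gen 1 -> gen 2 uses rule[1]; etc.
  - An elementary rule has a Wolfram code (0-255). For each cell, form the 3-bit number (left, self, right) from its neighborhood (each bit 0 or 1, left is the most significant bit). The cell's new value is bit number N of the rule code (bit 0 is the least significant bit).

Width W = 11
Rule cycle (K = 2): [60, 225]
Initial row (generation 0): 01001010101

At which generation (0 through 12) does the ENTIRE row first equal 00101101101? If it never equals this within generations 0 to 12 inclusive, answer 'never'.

Gen 0: 01001010101
Gen 1 (rule 60): 01101111111
Gen 2 (rule 225): 00110111111
Gen 3 (rule 60): 00101100000
Gen 4 (rule 225): 10010101111
Gen 5 (rule 60): 11011111000
Gen 6 (rule 225): 01101111011
Gen 7 (rule 60): 01011000110
Gen 8 (rule 225): 00101010010
Gen 9 (rule 60): 00111111011
Gen 10 (rule 225): 10011111101
Gen 11 (rule 60): 11010000011
Gen 12 (rule 225): 01100111001

Answer: never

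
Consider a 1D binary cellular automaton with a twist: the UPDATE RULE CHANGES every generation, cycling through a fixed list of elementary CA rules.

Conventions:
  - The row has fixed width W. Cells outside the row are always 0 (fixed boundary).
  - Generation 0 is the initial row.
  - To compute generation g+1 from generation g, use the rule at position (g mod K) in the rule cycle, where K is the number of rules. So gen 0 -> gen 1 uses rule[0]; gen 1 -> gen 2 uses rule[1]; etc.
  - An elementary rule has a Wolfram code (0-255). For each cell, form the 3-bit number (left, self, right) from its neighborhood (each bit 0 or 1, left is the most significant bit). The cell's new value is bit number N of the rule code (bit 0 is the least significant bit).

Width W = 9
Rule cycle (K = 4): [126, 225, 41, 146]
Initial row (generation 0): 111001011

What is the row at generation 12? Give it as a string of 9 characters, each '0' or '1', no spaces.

Answer: 101000000

Derivation:
Gen 0: 111001011
Gen 1 (rule 126): 101111111
Gen 2 (rule 225): 010111111
Gen 3 (rule 41): 001100000
Gen 4 (rule 146): 010010000
Gen 5 (rule 126): 111111000
Gen 6 (rule 225): 011111011
Gen 7 (rule 41): 010000110
Gen 8 (rule 146): 101001001
Gen 9 (rule 126): 111111111
Gen 10 (rule 225): 011111111
Gen 11 (rule 41): 010000000
Gen 12 (rule 146): 101000000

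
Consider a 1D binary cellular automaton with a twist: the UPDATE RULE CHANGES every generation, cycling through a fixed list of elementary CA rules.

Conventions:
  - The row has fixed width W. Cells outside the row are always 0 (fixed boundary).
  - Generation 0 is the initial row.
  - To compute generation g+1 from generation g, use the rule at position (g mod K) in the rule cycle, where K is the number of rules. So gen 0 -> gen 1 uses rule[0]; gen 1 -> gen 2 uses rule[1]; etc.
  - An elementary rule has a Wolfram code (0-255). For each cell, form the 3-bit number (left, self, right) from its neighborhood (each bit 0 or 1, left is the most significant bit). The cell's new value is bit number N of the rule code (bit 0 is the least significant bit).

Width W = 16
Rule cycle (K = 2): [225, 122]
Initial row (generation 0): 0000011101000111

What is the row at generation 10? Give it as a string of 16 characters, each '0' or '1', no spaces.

Answer: 1010111110001101

Derivation:
Gen 0: 0000011101000111
Gen 1 (rule 225): 1111001110010011
Gen 2 (rule 122): 1001111011101111
Gen 3 (rule 225): 0000111101110111
Gen 4 (rule 122): 0001100111011101
Gen 5 (rule 225): 1100100011101110
Gen 6 (rule 122): 1111010110111011
Gen 7 (rule 225): 0111101011011101
Gen 8 (rule 122): 1100110111110110
Gen 9 (rule 225): 0100011011111010
Gen 10 (rule 122): 1010111110001101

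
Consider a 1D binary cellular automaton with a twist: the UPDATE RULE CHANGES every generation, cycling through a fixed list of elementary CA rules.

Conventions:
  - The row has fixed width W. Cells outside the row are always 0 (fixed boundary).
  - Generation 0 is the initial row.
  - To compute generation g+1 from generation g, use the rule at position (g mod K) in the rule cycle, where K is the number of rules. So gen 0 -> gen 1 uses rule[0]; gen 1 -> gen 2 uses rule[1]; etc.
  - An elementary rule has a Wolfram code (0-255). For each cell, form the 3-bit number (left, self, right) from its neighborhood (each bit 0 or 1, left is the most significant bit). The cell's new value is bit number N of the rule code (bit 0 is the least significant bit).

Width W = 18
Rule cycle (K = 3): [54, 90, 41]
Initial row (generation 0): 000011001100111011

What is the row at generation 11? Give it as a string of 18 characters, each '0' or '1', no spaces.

Gen 0: 000011001100111011
Gen 1 (rule 54): 000100110011000100
Gen 2 (rule 90): 001011111111101010
Gen 3 (rule 41): 100110000000010100
Gen 4 (rule 54): 111001000000111110
Gen 5 (rule 90): 101110100001100011
Gen 6 (rule 41): 011001001101001010
Gen 7 (rule 54): 100111110011111111
Gen 8 (rule 90): 011100011110000001
Gen 9 (rule 41): 010001010000111100
Gen 10 (rule 54): 111011111001000010
Gen 11 (rule 90): 101010001110100101

Answer: 101010001110100101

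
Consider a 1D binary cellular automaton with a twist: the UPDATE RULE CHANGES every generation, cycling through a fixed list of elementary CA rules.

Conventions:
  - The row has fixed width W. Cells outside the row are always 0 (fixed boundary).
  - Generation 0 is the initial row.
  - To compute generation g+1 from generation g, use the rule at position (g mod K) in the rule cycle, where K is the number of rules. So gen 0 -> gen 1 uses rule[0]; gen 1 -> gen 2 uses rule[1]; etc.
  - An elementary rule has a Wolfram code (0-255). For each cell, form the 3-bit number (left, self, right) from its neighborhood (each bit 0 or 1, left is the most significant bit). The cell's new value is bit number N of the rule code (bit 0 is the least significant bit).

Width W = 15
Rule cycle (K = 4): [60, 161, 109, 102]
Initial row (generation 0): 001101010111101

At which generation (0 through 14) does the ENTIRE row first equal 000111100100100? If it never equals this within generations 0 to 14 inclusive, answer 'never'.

Gen 0: 001101010111101
Gen 1 (rule 60): 001011111100011
Gen 2 (rule 161): 100101111001000
Gen 3 (rule 109): 100111001001011
Gen 4 (rule 102): 101001011011101
Gen 5 (rule 60): 111101110110011
Gen 6 (rule 161): 011010101000000
Gen 7 (rule 109): 011111111011111
Gen 8 (rule 102): 100000001100001
Gen 9 (rule 60): 110000001010001
Gen 10 (rule 161): 000111100100100
Gen 11 (rule 109): 110100100100101
Gen 12 (rule 102): 011101101101111
Gen 13 (rule 60): 010011011011000
Gen 14 (rule 161): 000000100100011

Answer: 10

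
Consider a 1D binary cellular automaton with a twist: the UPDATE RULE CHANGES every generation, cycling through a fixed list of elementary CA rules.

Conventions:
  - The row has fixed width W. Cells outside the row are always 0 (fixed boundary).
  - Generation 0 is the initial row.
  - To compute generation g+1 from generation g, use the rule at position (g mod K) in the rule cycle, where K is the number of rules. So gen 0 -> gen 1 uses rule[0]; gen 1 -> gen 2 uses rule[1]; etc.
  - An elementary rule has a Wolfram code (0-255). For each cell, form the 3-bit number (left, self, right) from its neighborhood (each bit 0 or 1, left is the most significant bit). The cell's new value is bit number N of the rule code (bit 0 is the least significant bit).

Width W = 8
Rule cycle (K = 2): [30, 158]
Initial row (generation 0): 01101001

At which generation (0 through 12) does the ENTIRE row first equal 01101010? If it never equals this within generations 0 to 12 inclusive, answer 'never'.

Answer: never

Derivation:
Gen 0: 01101001
Gen 1 (rule 30): 11001111
Gen 2 (rule 158): 10111110
Gen 3 (rule 30): 10100001
Gen 4 (rule 158): 10110011
Gen 5 (rule 30): 10101110
Gen 6 (rule 158): 10101101
Gen 7 (rule 30): 10101001
Gen 8 (rule 158): 10101111
Gen 9 (rule 30): 10101000
Gen 10 (rule 158): 10101100
Gen 11 (rule 30): 10101010
Gen 12 (rule 158): 10101011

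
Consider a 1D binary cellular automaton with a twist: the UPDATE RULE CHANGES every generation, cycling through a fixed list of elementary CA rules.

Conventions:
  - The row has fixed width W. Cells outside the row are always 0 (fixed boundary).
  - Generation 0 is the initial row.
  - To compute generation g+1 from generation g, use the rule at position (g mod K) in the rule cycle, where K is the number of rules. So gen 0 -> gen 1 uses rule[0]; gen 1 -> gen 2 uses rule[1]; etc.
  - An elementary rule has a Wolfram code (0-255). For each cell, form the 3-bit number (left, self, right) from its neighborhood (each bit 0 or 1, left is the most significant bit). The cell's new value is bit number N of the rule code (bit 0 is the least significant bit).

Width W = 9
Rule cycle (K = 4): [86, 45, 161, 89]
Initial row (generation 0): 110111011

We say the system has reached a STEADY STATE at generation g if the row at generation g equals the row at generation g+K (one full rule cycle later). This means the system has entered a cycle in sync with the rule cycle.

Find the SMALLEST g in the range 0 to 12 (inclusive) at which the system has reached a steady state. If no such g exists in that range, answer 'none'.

Gen 0: 110111011
Gen 1 (rule 86): 010001001
Gen 2 (rule 45): 010101001
Gen 3 (rule 161): 001010000
Gen 4 (rule 89): 100001111
Gen 5 (rule 86): 110010001
Gen 6 (rule 45): 100010101
Gen 7 (rule 161): 001001010
Gen 8 (rule 89): 100100001
Gen 9 (rule 86): 111110011
Gen 10 (rule 45): 100000010
Gen 11 (rule 161): 001111000
Gen 12 (rule 89): 101001111
Gen 13 (rule 86): 101110001
Gen 14 (rule 45): 111000101
Gen 15 (rule 161): 010010010
Gen 16 (rule 89): 001001001

Answer: none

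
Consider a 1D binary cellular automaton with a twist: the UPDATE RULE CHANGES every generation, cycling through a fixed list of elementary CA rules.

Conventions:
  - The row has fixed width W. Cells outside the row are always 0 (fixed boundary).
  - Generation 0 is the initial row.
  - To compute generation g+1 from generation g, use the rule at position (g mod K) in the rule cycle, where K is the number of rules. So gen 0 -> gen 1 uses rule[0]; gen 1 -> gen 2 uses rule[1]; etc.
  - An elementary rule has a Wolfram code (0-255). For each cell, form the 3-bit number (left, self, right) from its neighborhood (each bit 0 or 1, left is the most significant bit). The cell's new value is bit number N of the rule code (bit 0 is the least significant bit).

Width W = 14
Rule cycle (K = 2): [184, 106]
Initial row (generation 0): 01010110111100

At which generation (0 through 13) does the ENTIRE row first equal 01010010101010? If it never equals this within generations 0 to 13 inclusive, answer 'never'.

Gen 0: 01010110111100
Gen 1 (rule 184): 00101101111010
Gen 2 (rule 106): 01011111001100
Gen 3 (rule 184): 00111110101010
Gen 4 (rule 106): 01100011010100
Gen 5 (rule 184): 01010010101010
Gen 6 (rule 106): 10100101010100
Gen 7 (rule 184): 01010010101010
Gen 8 (rule 106): 10100101010100
Gen 9 (rule 184): 01010010101010
Gen 10 (rule 106): 10100101010100
Gen 11 (rule 184): 01010010101010
Gen 12 (rule 106): 10100101010100
Gen 13 (rule 184): 01010010101010

Answer: 5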